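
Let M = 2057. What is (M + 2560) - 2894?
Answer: 1723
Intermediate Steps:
(M + 2560) - 2894 = (2057 + 2560) - 2894 = 4617 - 2894 = 1723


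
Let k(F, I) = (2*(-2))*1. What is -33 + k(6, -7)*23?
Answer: -125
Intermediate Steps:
k(F, I) = -4 (k(F, I) = -4*1 = -4)
-33 + k(6, -7)*23 = -33 - 4*23 = -33 - 92 = -125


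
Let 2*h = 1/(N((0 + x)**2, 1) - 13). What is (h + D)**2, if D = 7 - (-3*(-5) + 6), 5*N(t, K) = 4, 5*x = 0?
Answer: 2934369/14884 ≈ 197.15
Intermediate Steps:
x = 0 (x = (1/5)*0 = 0)
N(t, K) = 4/5 (N(t, K) = (1/5)*4 = 4/5)
h = -5/122 (h = 1/(2*(4/5 - 13)) = 1/(2*(-61/5)) = (1/2)*(-5/61) = -5/122 ≈ -0.040984)
D = -14 (D = 7 - (15 + 6) = 7 - 1*21 = 7 - 21 = -14)
(h + D)**2 = (-5/122 - 14)**2 = (-1713/122)**2 = 2934369/14884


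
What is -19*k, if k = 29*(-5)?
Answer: 2755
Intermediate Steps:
k = -145
-19*k = -19*(-145) = 2755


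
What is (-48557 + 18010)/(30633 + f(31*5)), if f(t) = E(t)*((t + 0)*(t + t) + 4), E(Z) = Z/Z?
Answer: -30547/78687 ≈ -0.38821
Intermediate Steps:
E(Z) = 1
f(t) = 4 + 2*t² (f(t) = 1*((t + 0)*(t + t) + 4) = 1*(t*(2*t) + 4) = 1*(2*t² + 4) = 1*(4 + 2*t²) = 4 + 2*t²)
(-48557 + 18010)/(30633 + f(31*5)) = (-48557 + 18010)/(30633 + (4 + 2*(31*5)²)) = -30547/(30633 + (4 + 2*155²)) = -30547/(30633 + (4 + 2*24025)) = -30547/(30633 + (4 + 48050)) = -30547/(30633 + 48054) = -30547/78687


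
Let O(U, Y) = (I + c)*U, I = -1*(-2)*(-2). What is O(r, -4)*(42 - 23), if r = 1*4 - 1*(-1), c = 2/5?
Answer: -342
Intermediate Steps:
I = -4 (I = 2*(-2) = -4)
c = ⅖ (c = 2*(⅕) = ⅖ ≈ 0.40000)
r = 5 (r = 4 + 1 = 5)
O(U, Y) = -18*U/5 (O(U, Y) = (-4 + ⅖)*U = -18*U/5)
O(r, -4)*(42 - 23) = (-18/5*5)*(42 - 23) = -18*19 = -342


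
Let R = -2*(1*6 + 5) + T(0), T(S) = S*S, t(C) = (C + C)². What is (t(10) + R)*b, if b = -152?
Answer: -57456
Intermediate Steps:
t(C) = 4*C² (t(C) = (2*C)² = 4*C²)
T(S) = S²
R = -22 (R = -2*(1*6 + 5) + 0² = -2*(6 + 5) + 0 = -2*11 + 0 = -22 + 0 = -22)
(t(10) + R)*b = (4*10² - 22)*(-152) = (4*100 - 22)*(-152) = (400 - 22)*(-152) = 378*(-152) = -57456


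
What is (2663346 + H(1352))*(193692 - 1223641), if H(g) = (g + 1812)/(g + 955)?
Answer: -6328359296118314/2307 ≈ -2.7431e+12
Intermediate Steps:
H(g) = (1812 + g)/(955 + g)
(2663346 + H(1352))*(193692 - 1223641) = (2663346 + (1812 + 1352)/(955 + 1352))*(193692 - 1223641) = (2663346 + 3164/2307)*(-1029949) = (6144342386/2307)*(-1029949) = -6328359296118314/2307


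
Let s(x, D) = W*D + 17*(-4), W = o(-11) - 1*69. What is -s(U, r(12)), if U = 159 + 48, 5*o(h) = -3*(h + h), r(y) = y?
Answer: 3688/5 ≈ 737.60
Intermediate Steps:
o(h) = -6*h/5 (o(h) = (-3*(h + h))/5 = (-6*h)/5 = -6*h/5)
W = -279/5 (W = -6/5*(-11) - 1*69 = 66/5 - 69 = -279/5 ≈ -55.800)
U = 207
s(x, D) = -68 - 279*D/5 (s(x, D) = -279*D/5 + 17*(-4) = -279*D/5 - 68 = -68 - 279*D/5)
-s(U, r(12)) = -(-68 - 279/5*12) = -(-68 - 3348/5) = -1*(-3688/5) = 3688/5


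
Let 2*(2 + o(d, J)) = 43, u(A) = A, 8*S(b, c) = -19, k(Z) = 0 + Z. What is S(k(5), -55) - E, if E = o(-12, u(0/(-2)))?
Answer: -175/8 ≈ -21.875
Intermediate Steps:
k(Z) = Z
S(b, c) = -19/8 (S(b, c) = (⅛)*(-19) = -19/8)
o(d, J) = 39/2 (o(d, J) = -2 + (½)*43 = -2 + 43/2 = 39/2)
E = 39/2 ≈ 19.500
S(k(5), -55) - E = -19/8 - 1*39/2 = -19/8 - 39/2 = -175/8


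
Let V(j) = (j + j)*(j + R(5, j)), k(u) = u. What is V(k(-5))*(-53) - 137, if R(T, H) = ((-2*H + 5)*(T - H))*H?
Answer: -400287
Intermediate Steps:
R(T, H) = H*(5 - 2*H)*(T - H) (R(T, H) = ((5 - 2*H)*(T - H))*H = H*(5 - 2*H)*(T - H))
V(j) = 2*j*(j + j*(25 - 15*j + 2*j²)) (V(j) = (j + j)*(j + j*(-5*j + 2*j² + 5*5 - 2*j*5)) = (2*j)*(j + j*(-5*j + 2*j² + 25 - 10*j)) = (2*j)*(j + j*(25 - 15*j + 2*j²)) = 2*j*(j + j*(25 - 15*j + 2*j²)))
V(k(-5))*(-53) - 137 = ((-5)²*(52 - 30*(-5) + 4*(-5)²))*(-53) - 137 = (25*(52 + 150 + 4*25))*(-53) - 137 = (25*(52 + 150 + 100))*(-53) - 137 = (25*302)*(-53) - 137 = 7550*(-53) - 137 = -400150 - 137 = -400287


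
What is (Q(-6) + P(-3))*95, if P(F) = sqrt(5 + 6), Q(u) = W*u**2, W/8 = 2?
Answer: 54720 + 95*sqrt(11) ≈ 55035.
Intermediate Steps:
W = 16 (W = 8*2 = 16)
Q(u) = 16*u**2
P(F) = sqrt(11)
(Q(-6) + P(-3))*95 = (16*(-6)**2 + sqrt(11))*95 = (16*36 + sqrt(11))*95 = (576 + sqrt(11))*95 = 54720 + 95*sqrt(11)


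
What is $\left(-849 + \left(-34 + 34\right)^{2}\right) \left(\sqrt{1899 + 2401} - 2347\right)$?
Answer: $1992603 - 8490 \sqrt{43} \approx 1.9369 \cdot 10^{6}$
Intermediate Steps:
$\left(-849 + \left(-34 + 34\right)^{2}\right) \left(\sqrt{1899 + 2401} - 2347\right) = \left(-849 + 0^{2}\right) \left(\sqrt{4300} - 2347\right) = \left(-849 + 0\right) \left(10 \sqrt{43} - 2347\right) = - 849 \left(-2347 + 10 \sqrt{43}\right) = 1992603 - 8490 \sqrt{43}$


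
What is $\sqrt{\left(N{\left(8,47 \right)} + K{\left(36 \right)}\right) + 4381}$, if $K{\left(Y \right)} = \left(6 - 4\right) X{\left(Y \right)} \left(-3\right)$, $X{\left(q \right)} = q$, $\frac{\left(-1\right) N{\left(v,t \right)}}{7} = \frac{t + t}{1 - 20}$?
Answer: $\frac{\sqrt{1516067}}{19} \approx 64.805$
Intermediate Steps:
$N{\left(v,t \right)} = \frac{14 t}{19}$ ($N{\left(v,t \right)} = - 7 \frac{t + t}{1 - 20} = - 7 \frac{2 t}{-19} = - 7 \cdot 2 t \left(- \frac{1}{19}\right) = - 7 \left(- \frac{2 t}{19}\right) = \frac{14 t}{19}$)
$K{\left(Y \right)} = - 6 Y$ ($K{\left(Y \right)} = \left(6 - 4\right) Y \left(-3\right) = 2 Y \left(-3\right) = - 6 Y$)
$\sqrt{\left(N{\left(8,47 \right)} + K{\left(36 \right)}\right) + 4381} = \sqrt{\left(\frac{14}{19} \cdot 47 - 216\right) + 4381} = \sqrt{\left(\frac{658}{19} - 216\right) + 4381} = \sqrt{- \frac{3446}{19} + 4381} = \sqrt{\frac{79793}{19}} = \frac{\sqrt{1516067}}{19}$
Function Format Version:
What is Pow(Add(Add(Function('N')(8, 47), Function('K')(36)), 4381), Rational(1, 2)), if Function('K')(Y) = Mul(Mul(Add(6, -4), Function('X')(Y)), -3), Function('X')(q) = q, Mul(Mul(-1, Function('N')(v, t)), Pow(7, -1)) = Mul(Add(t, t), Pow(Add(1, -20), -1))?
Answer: Mul(Rational(1, 19), Pow(1516067, Rational(1, 2))) ≈ 64.805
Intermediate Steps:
Function('N')(v, t) = Mul(Rational(14, 19), t) (Function('N')(v, t) = Mul(-7, Mul(Add(t, t), Pow(Add(1, -20), -1))) = Mul(-7, Mul(Mul(2, t), Pow(-19, -1))) = Mul(-7, Mul(Mul(2, t), Rational(-1, 19))) = Mul(-7, Mul(Rational(-2, 19), t)) = Mul(Rational(14, 19), t))
Function('K')(Y) = Mul(-6, Y) (Function('K')(Y) = Mul(Mul(Add(6, -4), Y), -3) = Mul(Mul(2, Y), -3) = Mul(-6, Y))
Pow(Add(Add(Function('N')(8, 47), Function('K')(36)), 4381), Rational(1, 2)) = Pow(Add(Add(Mul(Rational(14, 19), 47), Mul(-6, 36)), 4381), Rational(1, 2)) = Pow(Add(Add(Rational(658, 19), -216), 4381), Rational(1, 2)) = Pow(Add(Rational(-3446, 19), 4381), Rational(1, 2)) = Pow(Rational(79793, 19), Rational(1, 2)) = Mul(Rational(1, 19), Pow(1516067, Rational(1, 2)))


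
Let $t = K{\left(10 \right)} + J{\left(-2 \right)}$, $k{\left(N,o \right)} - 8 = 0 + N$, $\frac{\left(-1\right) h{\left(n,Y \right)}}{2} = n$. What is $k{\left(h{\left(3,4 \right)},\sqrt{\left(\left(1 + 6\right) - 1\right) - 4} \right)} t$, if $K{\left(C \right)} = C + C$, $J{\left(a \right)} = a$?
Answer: $36$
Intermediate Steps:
$h{\left(n,Y \right)} = - 2 n$
$K{\left(C \right)} = 2 C$
$k{\left(N,o \right)} = 8 + N$ ($k{\left(N,o \right)} = 8 + \left(0 + N\right) = 8 + N$)
$t = 18$ ($t = 2 \cdot 10 - 2 = 20 - 2 = 18$)
$k{\left(h{\left(3,4 \right)},\sqrt{\left(\left(1 + 6\right) - 1\right) - 4} \right)} t = \left(8 - 6\right) 18 = 2 \cdot 18 = 36$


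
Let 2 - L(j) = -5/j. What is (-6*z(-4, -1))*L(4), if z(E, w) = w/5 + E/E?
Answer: -78/5 ≈ -15.600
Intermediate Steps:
L(j) = 2 + 5/j (L(j) = 2 - (-5)/j = 2 + 5/j)
z(E, w) = 1 + w/5 (z(E, w) = w*(⅕) + 1 = w/5 + 1 = 1 + w/5)
(-6*z(-4, -1))*L(4) = (-6*(1 + (⅕)*(-1)))*(2 + 5/4) = (-6*(1 - ⅕))*(2 + 5*(¼)) = (-6*⅘)*(2 + 5/4) = -24/5*13/4 = -78/5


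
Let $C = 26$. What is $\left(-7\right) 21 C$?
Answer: $-3822$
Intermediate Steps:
$\left(-7\right) 21 C = \left(-7\right) 21 \cdot 26 = \left(-147\right) 26 = -3822$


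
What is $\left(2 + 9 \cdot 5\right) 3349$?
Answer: $157403$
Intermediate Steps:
$\left(2 + 9 \cdot 5\right) 3349 = \left(2 + 45\right) 3349 = 47 \cdot 3349 = 157403$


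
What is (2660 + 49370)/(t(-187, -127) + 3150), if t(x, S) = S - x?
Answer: 5203/321 ≈ 16.209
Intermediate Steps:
(2660 + 49370)/(t(-187, -127) + 3150) = (2660 + 49370)/((-127 - 1*(-187)) + 3150) = 52030/((-127 + 187) + 3150) = 52030/(60 + 3150) = 52030/3210 = 52030*(1/3210) = 5203/321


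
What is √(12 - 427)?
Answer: I*√415 ≈ 20.372*I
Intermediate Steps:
√(12 - 427) = √(-415) = I*√415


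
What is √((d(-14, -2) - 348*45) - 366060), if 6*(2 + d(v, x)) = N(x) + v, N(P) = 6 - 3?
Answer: I*√13742058/6 ≈ 617.84*I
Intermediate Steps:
N(P) = 3
d(v, x) = -3/2 + v/6 (d(v, x) = -2 + (3 + v)/6 = -2 + (½ + v/6) = -3/2 + v/6)
√((d(-14, -2) - 348*45) - 366060) = √(((-3/2 + (⅙)*(-14)) - 348*45) - 366060) = √(((-3/2 - 7/3) - 15660) - 366060) = √((-23/6 - 15660) - 366060) = √(-93983/6 - 366060) = √(-2290343/6) = I*√13742058/6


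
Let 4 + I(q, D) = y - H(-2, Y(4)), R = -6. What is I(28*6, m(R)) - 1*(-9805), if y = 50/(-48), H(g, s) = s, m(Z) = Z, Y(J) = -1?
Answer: 235223/24 ≈ 9801.0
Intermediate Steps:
y = -25/24 (y = 50*(-1/48) = -25/24 ≈ -1.0417)
I(q, D) = -97/24 (I(q, D) = -4 + (-25/24 - 1*(-1)) = -4 + (-25/24 + 1) = -4 - 1/24 = -97/24)
I(28*6, m(R)) - 1*(-9805) = -97/24 - 1*(-9805) = -97/24 + 9805 = 235223/24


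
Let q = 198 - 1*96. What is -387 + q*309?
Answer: 31131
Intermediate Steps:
q = 102 (q = 198 - 96 = 102)
-387 + q*309 = -387 + 102*309 = -387 + 31518 = 31131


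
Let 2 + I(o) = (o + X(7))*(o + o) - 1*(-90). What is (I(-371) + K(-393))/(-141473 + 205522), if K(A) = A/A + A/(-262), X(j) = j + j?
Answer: 529969/128098 ≈ 4.1372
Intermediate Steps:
X(j) = 2*j
K(A) = 1 - A/262 (K(A) = 1 + A*(-1/262) = 1 - A/262)
I(o) = 88 + 2*o*(14 + o) (I(o) = -2 + ((o + 2*7)*(o + o) - 1*(-90)) = -2 + ((o + 14)*(2*o) + 90) = -2 + ((14 + o)*(2*o) + 90) = -2 + (2*o*(14 + o) + 90) = -2 + (90 + 2*o*(14 + o)) = 88 + 2*o*(14 + o))
(I(-371) + K(-393))/(-141473 + 205522) = ((88 + 2*(-371)² + 28*(-371)) + (1 - 1/262*(-393)))/(-141473 + 205522) = ((88 + 2*137641 - 10388) + (1 + 3/2))/64049 = ((88 + 275282 - 10388) + 5/2)*(1/64049) = (264982 + 5/2)*(1/64049) = (529969/2)*(1/64049) = 529969/128098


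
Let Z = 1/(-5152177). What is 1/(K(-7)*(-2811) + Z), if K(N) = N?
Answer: 5152177/101379386828 ≈ 5.0821e-5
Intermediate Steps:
Z = -1/5152177 ≈ -1.9409e-7
1/(K(-7)*(-2811) + Z) = 1/(-7*(-2811) - 1/5152177) = 1/(19677 - 1/5152177) = 1/(101379386828/5152177) = 5152177/101379386828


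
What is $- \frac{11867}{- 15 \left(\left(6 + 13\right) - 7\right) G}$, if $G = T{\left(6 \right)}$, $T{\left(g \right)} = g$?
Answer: $\frac{11867}{1080} \approx 10.988$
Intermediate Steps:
$G = 6$
$- \frac{11867}{- 15 \left(\left(6 + 13\right) - 7\right) G} = - \frac{11867}{- 15 \left(\left(6 + 13\right) - 7\right) 6} = - \frac{11867}{- 15 \left(19 - 7\right) 6} = - \frac{11867}{\left(-15\right) 12 \cdot 6} = - \frac{11867}{\left(-180\right) 6} = - \frac{11867}{-1080} = \left(-11867\right) \left(- \frac{1}{1080}\right) = \frac{11867}{1080}$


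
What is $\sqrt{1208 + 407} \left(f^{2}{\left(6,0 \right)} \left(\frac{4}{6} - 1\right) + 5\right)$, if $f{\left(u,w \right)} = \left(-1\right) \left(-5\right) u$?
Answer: $- 295 \sqrt{1615} \approx -11855.0$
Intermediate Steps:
$f{\left(u,w \right)} = 5 u$
$\sqrt{1208 + 407} \left(f^{2}{\left(6,0 \right)} \left(\frac{4}{6} - 1\right) + 5\right) = \sqrt{1208 + 407} \left(\left(5 \cdot 6\right)^{2} \left(\frac{4}{6} - 1\right) + 5\right) = \sqrt{1615} \left(30^{2} \left(4 \cdot \frac{1}{6} - 1\right) + 5\right) = \sqrt{1615} \left(900 \left(\frac{2}{3} - 1\right) + 5\right) = \sqrt{1615} \left(900 \left(- \frac{1}{3}\right) + 5\right) = \sqrt{1615} \left(-300 + 5\right) = \sqrt{1615} \left(-295\right) = - 295 \sqrt{1615}$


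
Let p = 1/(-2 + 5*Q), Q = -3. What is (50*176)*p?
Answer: -8800/17 ≈ -517.65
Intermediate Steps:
p = -1/17 (p = 1/(-2 + 5*(-3)) = 1/(-2 - 15) = 1/(-17) = -1/17 ≈ -0.058824)
(50*176)*p = (50*176)*(-1/17) = 8800*(-1/17) = -8800/17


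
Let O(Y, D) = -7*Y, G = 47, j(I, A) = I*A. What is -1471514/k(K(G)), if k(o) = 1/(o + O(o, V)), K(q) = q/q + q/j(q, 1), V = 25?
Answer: 17658168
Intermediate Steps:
j(I, A) = A*I
K(q) = 2 (K(q) = q/q + q/((1*q)) = 1 + q/q = 1 + 1 = 2)
k(o) = -1/(6*o) (k(o) = 1/(o - 7*o) = 1/(-6*o) = -1/(6*o))
-1471514/k(K(G)) = -1471514/((-1/6/2)) = -1471514/((-1/6*1/2)) = -1471514/(-1/12) = -1471514*(-12) = 17658168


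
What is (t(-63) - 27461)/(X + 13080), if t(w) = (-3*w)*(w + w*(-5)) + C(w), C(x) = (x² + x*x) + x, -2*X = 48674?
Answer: -28042/11257 ≈ -2.4911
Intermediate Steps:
X = -24337 (X = -½*48674 = -24337)
C(x) = x + 2*x² (C(x) = (x² + x²) + x = 2*x² + x = x + 2*x²)
t(w) = 12*w² + w*(1 + 2*w) (t(w) = (-3*w)*(w + w*(-5)) + w*(1 + 2*w) = (-3*w)*(w - 5*w) + w*(1 + 2*w) = (-3*w)*(-4*w) + w*(1 + 2*w) = 12*w² + w*(1 + 2*w))
(t(-63) - 27461)/(X + 13080) = (-63*(1 + 14*(-63)) - 27461)/(-24337 + 13080) = (-63*(1 - 882) - 27461)/(-11257) = (-63*(-881) - 27461)*(-1/11257) = (55503 - 27461)*(-1/11257) = 28042*(-1/11257) = -28042/11257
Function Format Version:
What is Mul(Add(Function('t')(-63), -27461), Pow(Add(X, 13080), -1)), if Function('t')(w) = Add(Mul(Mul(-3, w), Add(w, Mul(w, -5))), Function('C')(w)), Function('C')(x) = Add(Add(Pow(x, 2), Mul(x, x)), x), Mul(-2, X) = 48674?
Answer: Rational(-28042, 11257) ≈ -2.4911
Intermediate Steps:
X = -24337 (X = Mul(Rational(-1, 2), 48674) = -24337)
Function('C')(x) = Add(x, Mul(2, Pow(x, 2))) (Function('C')(x) = Add(Add(Pow(x, 2), Pow(x, 2)), x) = Add(Mul(2, Pow(x, 2)), x) = Add(x, Mul(2, Pow(x, 2))))
Function('t')(w) = Add(Mul(12, Pow(w, 2)), Mul(w, Add(1, Mul(2, w)))) (Function('t')(w) = Add(Mul(Mul(-3, w), Add(w, Mul(w, -5))), Mul(w, Add(1, Mul(2, w)))) = Add(Mul(Mul(-3, w), Add(w, Mul(-5, w))), Mul(w, Add(1, Mul(2, w)))) = Add(Mul(Mul(-3, w), Mul(-4, w)), Mul(w, Add(1, Mul(2, w)))) = Add(Mul(12, Pow(w, 2)), Mul(w, Add(1, Mul(2, w)))))
Mul(Add(Function('t')(-63), -27461), Pow(Add(X, 13080), -1)) = Mul(Add(Mul(-63, Add(1, Mul(14, -63))), -27461), Pow(Add(-24337, 13080), -1)) = Mul(Add(Mul(-63, Add(1, -882)), -27461), Pow(-11257, -1)) = Mul(Add(Mul(-63, -881), -27461), Rational(-1, 11257)) = Mul(Add(55503, -27461), Rational(-1, 11257)) = Mul(28042, Rational(-1, 11257)) = Rational(-28042, 11257)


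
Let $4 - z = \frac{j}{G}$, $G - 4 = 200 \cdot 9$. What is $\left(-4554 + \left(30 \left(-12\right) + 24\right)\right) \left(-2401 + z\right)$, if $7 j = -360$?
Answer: $\frac{37003798710}{3157} \approx 1.1721 \cdot 10^{7}$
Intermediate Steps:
$G = 1804$ ($G = 4 + 200 \cdot 9 = 4 + 1800 = 1804$)
$j = - \frac{360}{7}$ ($j = \frac{1}{7} \left(-360\right) = - \frac{360}{7} \approx -51.429$)
$z = \frac{12718}{3157}$ ($z = 4 - - \frac{360}{7 \cdot 1804} = 4 - \left(- \frac{360}{7}\right) \frac{1}{1804} = 4 - - \frac{90}{3157} = 4 + \frac{90}{3157} = \frac{12718}{3157} \approx 4.0285$)
$\left(-4554 + \left(30 \left(-12\right) + 24\right)\right) \left(-2401 + z\right) = \left(-4554 + \left(30 \left(-12\right) + 24\right)\right) \left(-2401 + \frac{12718}{3157}\right) = \left(-4554 + \left(-360 + 24\right)\right) \left(- \frac{7567239}{3157}\right) = \left(-4554 - 336\right) \left(- \frac{7567239}{3157}\right) = \left(-4890\right) \left(- \frac{7567239}{3157}\right) = \frac{37003798710}{3157}$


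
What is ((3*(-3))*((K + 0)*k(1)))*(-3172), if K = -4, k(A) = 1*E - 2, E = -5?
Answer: 799344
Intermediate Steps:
k(A) = -7 (k(A) = 1*(-5) - 2 = -5 - 2 = -7)
((3*(-3))*((K + 0)*k(1)))*(-3172) = ((3*(-3))*((-4 + 0)*(-7)))*(-3172) = -(-36)*(-7)*(-3172) = -9*28*(-3172) = -252*(-3172) = 799344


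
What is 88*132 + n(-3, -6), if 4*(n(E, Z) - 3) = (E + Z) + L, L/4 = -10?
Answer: 46427/4 ≈ 11607.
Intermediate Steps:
L = -40 (L = 4*(-10) = -40)
n(E, Z) = -7 + E/4 + Z/4 (n(E, Z) = 3 + ((E + Z) - 40)/4 = 3 + (-40 + E + Z)/4 = 3 + (-10 + E/4 + Z/4) = -7 + E/4 + Z/4)
88*132 + n(-3, -6) = 88*132 + (-7 + (1/4)*(-3) + (1/4)*(-6)) = 11616 + (-7 - 3/4 - 3/2) = 11616 - 37/4 = 46427/4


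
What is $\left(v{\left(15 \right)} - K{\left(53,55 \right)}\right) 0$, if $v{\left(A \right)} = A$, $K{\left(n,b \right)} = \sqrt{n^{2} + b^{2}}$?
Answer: $0$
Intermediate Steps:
$K{\left(n,b \right)} = \sqrt{b^{2} + n^{2}}$
$\left(v{\left(15 \right)} - K{\left(53,55 \right)}\right) 0 = \left(15 - \sqrt{55^{2} + 53^{2}}\right) 0 = \left(15 - \sqrt{3025 + 2809}\right) 0 = \left(15 - \sqrt{5834}\right) 0 = 0$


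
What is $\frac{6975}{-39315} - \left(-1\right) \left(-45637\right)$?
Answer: $- \frac{119615042}{2621} \approx -45637.0$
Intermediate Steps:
$\frac{6975}{-39315} - \left(-1\right) \left(-45637\right) = 6975 \left(- \frac{1}{39315}\right) - 45637 = - \frac{465}{2621} - 45637 = - \frac{119615042}{2621}$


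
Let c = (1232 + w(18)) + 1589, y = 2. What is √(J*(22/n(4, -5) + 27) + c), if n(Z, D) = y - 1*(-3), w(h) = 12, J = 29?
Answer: 7*√1910/5 ≈ 61.185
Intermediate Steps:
n(Z, D) = 5 (n(Z, D) = 2 - 1*(-3) = 2 + 3 = 5)
c = 2833 (c = (1232 + 12) + 1589 = 1244 + 1589 = 2833)
√(J*(22/n(4, -5) + 27) + c) = √(29*(22/5 + 27) + 2833) = √(29*(157/5) + 2833) = √(4553/5 + 2833) = √(18718/5) = 7*√1910/5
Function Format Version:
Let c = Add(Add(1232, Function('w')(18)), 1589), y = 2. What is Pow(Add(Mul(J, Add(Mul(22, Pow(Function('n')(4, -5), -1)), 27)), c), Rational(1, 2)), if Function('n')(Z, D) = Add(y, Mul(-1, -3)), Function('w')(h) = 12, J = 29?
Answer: Mul(Rational(7, 5), Pow(1910, Rational(1, 2))) ≈ 61.185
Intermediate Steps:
Function('n')(Z, D) = 5 (Function('n')(Z, D) = Add(2, Mul(-1, -3)) = Add(2, 3) = 5)
c = 2833 (c = Add(Add(1232, 12), 1589) = Add(1244, 1589) = 2833)
Pow(Add(Mul(J, Add(Mul(22, Pow(Function('n')(4, -5), -1)), 27)), c), Rational(1, 2)) = Pow(Add(Mul(29, Add(Mul(22, Pow(5, -1)), 27)), 2833), Rational(1, 2)) = Pow(Add(Mul(29, Add(Mul(22, Rational(1, 5)), 27)), 2833), Rational(1, 2)) = Pow(Add(Mul(29, Add(Rational(22, 5), 27)), 2833), Rational(1, 2)) = Pow(Add(Mul(29, Rational(157, 5)), 2833), Rational(1, 2)) = Pow(Add(Rational(4553, 5), 2833), Rational(1, 2)) = Pow(Rational(18718, 5), Rational(1, 2)) = Mul(Rational(7, 5), Pow(1910, Rational(1, 2)))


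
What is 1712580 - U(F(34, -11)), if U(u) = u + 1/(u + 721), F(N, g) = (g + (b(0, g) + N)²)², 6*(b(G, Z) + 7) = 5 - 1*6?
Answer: 1023043026050720639/845588213136 ≈ 1.2099e+6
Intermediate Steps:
b(G, Z) = -43/6 (b(G, Z) = -7 + (5 - 1*6)/6 = -7 + (5 - 6)/6 = -7 + (⅙)*(-1) = -7 - ⅙ = -43/6)
F(N, g) = (g + (-43/6 + N)²)²
U(u) = u + 1/(721 + u)
1712580 - U(F(34, -11)) = 1712580 - (1 + (((-43 + 6*34)² + 36*(-11))²/1296)² + 721*(((-43 + 6*34)² + 36*(-11))²/1296))/(721 + ((-43 + 6*34)² + 36*(-11))²/1296) = 1712580 - (1 + (((-43 + 204)² - 396)²/1296)² + 721*(((-43 + 204)² - 396)²/1296))/(721 + ((-43 + 204)² - 396)²/1296) = 1712580 - (1 + ((161² - 396)²/1296)² + 721*((161² - 396)²/1296))/(721 + (161² - 396)²/1296) = 1712580 - (1 + ((25921 - 396)²/1296)² + 721*((25921 - 396)²/1296))/(721 + (25921 - 396)²/1296) = 1712580 - (1 + ((1/1296)*25525²)² + 721*((1/1296)*25525²))/(721 + (1/1296)*25525²) = 1712580 - (1 + ((1/1296)*651525625)² + 721*((1/1296)*651525625))/(721 + (1/1296)*651525625) = 1712580 - (1 + (651525625/1296)² + 721*(651525625/1296))/(721 + 651525625/1296) = 1712580 - (1 + 424485640031640625/1679616 + 469749975625/1296)/652460041/1296 = 1712580 - 1296*425094436001730241/(652460041*1679616) = 1712580 - 1*425094436001730241/845588213136 = 1712580 - 425094436001730241/845588213136 = 1023043026050720639/845588213136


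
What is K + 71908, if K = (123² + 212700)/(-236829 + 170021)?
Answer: 686257405/9544 ≈ 71905.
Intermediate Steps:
K = -32547/9544 (K = (15129 + 212700)/(-66808) = 227829*(-1/66808) = -32547/9544 ≈ -3.4102)
K + 71908 = -32547/9544 + 71908 = 686257405/9544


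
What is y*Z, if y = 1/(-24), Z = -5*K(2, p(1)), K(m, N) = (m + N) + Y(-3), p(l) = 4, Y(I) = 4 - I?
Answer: 65/24 ≈ 2.7083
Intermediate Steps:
K(m, N) = 7 + N + m (K(m, N) = (m + N) + (4 - 1*(-3)) = (N + m) + (4 + 3) = (N + m) + 7 = 7 + N + m)
Z = -65 (Z = -5*(7 + 4 + 2) = -5*13 = -65)
y = -1/24 ≈ -0.041667
y*Z = -1/24*(-65) = 65/24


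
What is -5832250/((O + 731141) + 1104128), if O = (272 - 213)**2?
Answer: -23329/7355 ≈ -3.1719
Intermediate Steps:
O = 3481 (O = 59**2 = 3481)
-5832250/((O + 731141) + 1104128) = -5832250/((3481 + 731141) + 1104128) = -5832250/(734622 + 1104128) = -5832250/1838750 = -5832250*1/1838750 = -23329/7355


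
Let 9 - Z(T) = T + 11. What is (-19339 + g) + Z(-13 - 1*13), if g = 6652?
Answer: -12663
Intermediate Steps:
Z(T) = -2 - T (Z(T) = 9 - (T + 11) = 9 - (11 + T) = 9 + (-11 - T) = -2 - T)
(-19339 + g) + Z(-13 - 1*13) = (-19339 + 6652) + (-2 - (-13 - 1*13)) = -12687 + (-2 - (-13 - 13)) = -12687 + (-2 - 1*(-26)) = -12687 + (-2 + 26) = -12687 + 24 = -12663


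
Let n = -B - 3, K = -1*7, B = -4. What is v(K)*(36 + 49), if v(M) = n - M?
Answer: 680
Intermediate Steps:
K = -7
n = 1 (n = -1*(-4) - 3 = 4 - 3 = 1)
v(M) = 1 - M
v(K)*(36 + 49) = (1 - 1*(-7))*(36 + 49) = (1 + 7)*85 = 8*85 = 680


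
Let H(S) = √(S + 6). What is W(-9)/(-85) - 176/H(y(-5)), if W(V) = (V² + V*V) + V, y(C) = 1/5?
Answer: -9/5 - 176*√155/31 ≈ -72.483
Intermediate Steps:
y(C) = ⅕
W(V) = V + 2*V² (W(V) = (V² + V²) + V = 2*V² + V = V + 2*V²)
H(S) = √(6 + S)
W(-9)/(-85) - 176/H(y(-5)) = -9*(1 + 2*(-9))/(-85) - 176/√(6 + ⅕) = -9*(1 - 18)*(-1/85) - 176*√155/31 = -9*(-17)*(-1/85) - 176*√155/31 = 153*(-1/85) - 176*√155/31 = -9/5 - 176*√155/31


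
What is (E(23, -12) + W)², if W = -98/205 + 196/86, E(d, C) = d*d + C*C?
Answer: 35383117553641/77704225 ≈ 4.5536e+5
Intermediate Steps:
E(d, C) = C² + d² (E(d, C) = d² + C² = C² + d²)
W = 15876/8815 (W = -98*1/205 + 196*(1/86) = -98/205 + 98/43 = 15876/8815 ≈ 1.8010)
(E(23, -12) + W)² = (((-12)² + 23²) + 15876/8815)² = ((144 + 529) + 15876/8815)² = (673 + 15876/8815)² = (5948371/8815)² = 35383117553641/77704225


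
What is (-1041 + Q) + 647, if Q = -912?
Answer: -1306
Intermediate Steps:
(-1041 + Q) + 647 = (-1041 - 912) + 647 = -1953 + 647 = -1306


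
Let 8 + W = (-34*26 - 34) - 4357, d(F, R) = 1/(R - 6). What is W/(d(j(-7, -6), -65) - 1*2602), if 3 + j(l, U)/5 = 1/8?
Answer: 41677/20527 ≈ 2.0303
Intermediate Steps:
j(l, U) = -115/8 (j(l, U) = -15 + 5/8 = -115/8)
d(F, R) = 1/(-6 + R)
W = -5283 (W = -8 + ((-34*26 - 34) - 4357) = -8 + ((-884 - 34) - 4357) = -8 + (-918 - 4357) = -8 - 5275 = -5283)
W/(d(j(-7, -6), -65) - 1*2602) = -5283/(1/(-6 - 65) - 1*2602) = -5283/(1/(-71) - 2602) = -5283/(-1/71 - 2602) = -5283/(-184743/71) = -5283*(-71/184743) = 41677/20527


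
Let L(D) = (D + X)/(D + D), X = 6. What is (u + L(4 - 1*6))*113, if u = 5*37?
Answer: 20792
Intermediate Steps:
u = 185
L(D) = (6 + D)/(2*D) (L(D) = (D + 6)/(D + D) = (6 + D)/((2*D)) = (6 + D)*(1/(2*D)) = (6 + D)/(2*D))
(u + L(4 - 1*6))*113 = (185 + (6 + (4 - 1*6))/(2*(4 - 1*6)))*113 = (185 + (6 + (4 - 6))/(2*(4 - 6)))*113 = (185 + (½)*(6 - 2)/(-2))*113 = (185 + (½)*(-½)*4)*113 = (185 - 1)*113 = 184*113 = 20792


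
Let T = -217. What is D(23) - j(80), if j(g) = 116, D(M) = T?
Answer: -333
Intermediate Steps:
D(M) = -217
D(23) - j(80) = -217 - 1*116 = -217 - 116 = -333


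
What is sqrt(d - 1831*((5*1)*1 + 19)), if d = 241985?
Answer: sqrt(198041) ≈ 445.02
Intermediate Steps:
sqrt(d - 1831*((5*1)*1 + 19)) = sqrt(241985 - 1831*((5*1)*1 + 19)) = sqrt(241985 - 1831*(5*1 + 19)) = sqrt(241985 - 1831*(5 + 19)) = sqrt(241985 - 1831*24) = sqrt(241985 - 43944) = sqrt(198041)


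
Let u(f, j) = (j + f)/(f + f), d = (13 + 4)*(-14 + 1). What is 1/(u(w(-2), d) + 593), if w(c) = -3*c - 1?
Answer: 5/2857 ≈ 0.0017501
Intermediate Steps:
d = -221 (d = 17*(-13) = -221)
w(c) = -1 - 3*c
u(f, j) = (f + j)/(2*f) (u(f, j) = (f + j)/((2*f)) = (f + j)*(1/(2*f)) = (f + j)/(2*f))
1/(u(w(-2), d) + 593) = 1/(((-1 - 3*(-2)) - 221)/(2*(-1 - 3*(-2))) + 593) = 1/(((-1 + 6) - 221)/(2*(-1 + 6)) + 593) = 1/((½)*(5 - 221)/5 + 593) = 1/((½)*(⅕)*(-216) + 593) = 1/(-108/5 + 593) = 1/(2857/5) = 5/2857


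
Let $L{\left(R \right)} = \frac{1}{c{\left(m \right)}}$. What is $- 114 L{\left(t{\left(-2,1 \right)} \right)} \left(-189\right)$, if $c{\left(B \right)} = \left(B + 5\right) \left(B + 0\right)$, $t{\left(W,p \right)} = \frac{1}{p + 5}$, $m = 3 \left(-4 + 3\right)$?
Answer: $-3591$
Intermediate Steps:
$m = -3$ ($m = 3 \left(-1\right) = -3$)
$t{\left(W,p \right)} = \frac{1}{5 + p}$
$c{\left(B \right)} = B \left(5 + B\right)$ ($c{\left(B \right)} = \left(5 + B\right) B = B \left(5 + B\right)$)
$L{\left(R \right)} = - \frac{1}{6}$ ($L{\left(R \right)} = \frac{1}{\left(-3\right) \left(5 - 3\right)} = \frac{1}{\left(-3\right) 2} = \frac{1}{-6} = - \frac{1}{6}$)
$- 114 L{\left(t{\left(-2,1 \right)} \right)} \left(-189\right) = \left(-114\right) \left(- \frac{1}{6}\right) \left(-189\right) = 19 \left(-189\right) = -3591$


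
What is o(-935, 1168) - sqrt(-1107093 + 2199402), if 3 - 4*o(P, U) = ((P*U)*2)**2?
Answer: -4770554905597/4 - sqrt(1092309) ≈ -1.1926e+12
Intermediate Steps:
o(P, U) = 3/4 - P**2*U**2 (o(P, U) = 3/4 - 4*P**2*U**2/4 = 3/4 - P**2*U**2)
o(-935, 1168) - sqrt(-1107093 + 2199402) = (3/4 - 1*(-935)**2*1168**2) - sqrt(-1107093 + 2199402) = (3/4 - 1*874225*1364224) - sqrt(1092309) = (3/4 - 1192638726400) - sqrt(1092309) = -4770554905597/4 - sqrt(1092309)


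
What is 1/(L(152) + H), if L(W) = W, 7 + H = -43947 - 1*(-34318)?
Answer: -1/9484 ≈ -0.00010544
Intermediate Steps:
H = -9636 (H = -7 + (-43947 - 1*(-34318)) = -7 + (-43947 + 34318) = -7 - 9629 = -9636)
1/(L(152) + H) = 1/(152 - 9636) = 1/(-9484) = -1/9484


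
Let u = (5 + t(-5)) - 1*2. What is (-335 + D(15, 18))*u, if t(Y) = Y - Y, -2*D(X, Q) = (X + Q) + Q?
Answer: -2163/2 ≈ -1081.5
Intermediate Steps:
D(X, Q) = -Q - X/2 (D(X, Q) = -((X + Q) + Q)/2 = -((Q + X) + Q)/2 = -(X + 2*Q)/2 = -Q - X/2)
t(Y) = 0
u = 3 (u = (5 + 0) - 1*2 = 5 - 2 = 3)
(-335 + D(15, 18))*u = (-335 + (-1*18 - ½*15))*3 = (-335 + (-18 - 15/2))*3 = (-335 - 51/2)*3 = -721/2*3 = -2163/2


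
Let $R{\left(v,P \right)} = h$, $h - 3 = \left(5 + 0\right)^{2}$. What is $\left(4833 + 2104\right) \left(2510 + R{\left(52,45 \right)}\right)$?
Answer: $17606106$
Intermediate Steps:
$h = 28$ ($h = 3 + \left(5 + 0\right)^{2} = 3 + 5^{2} = 3 + 25 = 28$)
$R{\left(v,P \right)} = 28$
$\left(4833 + 2104\right) \left(2510 + R{\left(52,45 \right)}\right) = \left(4833 + 2104\right) \left(2510 + 28\right) = 6937 \cdot 2538 = 17606106$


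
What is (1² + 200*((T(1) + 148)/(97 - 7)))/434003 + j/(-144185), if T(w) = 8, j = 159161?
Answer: -207078669494/187730167665 ≈ -1.1031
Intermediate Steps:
(1² + 200*((T(1) + 148)/(97 - 7)))/434003 + j/(-144185) = (1² + 200*((8 + 148)/(97 - 7)))/434003 + 159161/(-144185) = (1 + 200*(156/90))*(1/434003) + 159161*(-1/144185) = (1 + 200*(156*(1/90)))*(1/434003) - 159161/144185 = (1 + 200*(26/15))*(1/434003) - 159161/144185 = (1 + 1040/3)*(1/434003) - 159161/144185 = (1043/3)*(1/434003) - 159161/144185 = 1043/1302009 - 159161/144185 = -207078669494/187730167665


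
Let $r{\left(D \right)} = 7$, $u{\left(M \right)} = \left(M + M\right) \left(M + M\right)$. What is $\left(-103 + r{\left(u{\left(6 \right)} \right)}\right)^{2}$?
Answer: $9216$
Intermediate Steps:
$u{\left(M \right)} = 4 M^{2}$ ($u{\left(M \right)} = 2 M 2 M = 4 M^{2}$)
$\left(-103 + r{\left(u{\left(6 \right)} \right)}\right)^{2} = \left(-103 + 7\right)^{2} = \left(-96\right)^{2} = 9216$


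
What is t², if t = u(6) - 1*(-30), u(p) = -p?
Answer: 576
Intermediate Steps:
t = 24 (t = -1*6 - 1*(-30) = -6 + 30 = 24)
t² = 24² = 576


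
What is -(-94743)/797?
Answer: 94743/797 ≈ 118.87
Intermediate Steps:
-(-94743)/797 = -99*(-957/797) = 94743/797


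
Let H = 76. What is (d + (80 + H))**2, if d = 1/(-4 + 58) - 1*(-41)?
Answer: 113188321/2916 ≈ 38816.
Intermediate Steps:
d = 2215/54 (d = 1/54 + 41 = 2215/54 ≈ 41.018)
(d + (80 + H))**2 = (2215/54 + (80 + 76))**2 = (2215/54 + 156)**2 = (10639/54)**2 = 113188321/2916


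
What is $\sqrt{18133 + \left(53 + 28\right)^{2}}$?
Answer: $\sqrt{24694} \approx 157.14$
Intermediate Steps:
$\sqrt{18133 + \left(53 + 28\right)^{2}} = \sqrt{18133 + 81^{2}} = \sqrt{18133 + 6561} = \sqrt{24694}$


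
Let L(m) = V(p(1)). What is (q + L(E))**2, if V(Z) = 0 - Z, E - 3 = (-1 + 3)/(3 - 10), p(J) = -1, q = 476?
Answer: 227529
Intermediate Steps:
E = 19/7 (E = 3 + (-1 + 3)/(3 - 10) = 3 + 2/(-7) = 3 + 2*(-1/7) = 3 - 2/7 = 19/7 ≈ 2.7143)
V(Z) = -Z
L(m) = 1 (L(m) = -1*(-1) = 1)
(q + L(E))**2 = (476 + 1)**2 = 477**2 = 227529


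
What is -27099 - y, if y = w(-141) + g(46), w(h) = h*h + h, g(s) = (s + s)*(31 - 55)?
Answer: -44631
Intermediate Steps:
g(s) = -48*s (g(s) = (2*s)*(-24) = -48*s)
w(h) = h + h² (w(h) = h² + h = h + h²)
y = 17532 (y = -141*(1 - 141) - 48*46 = -141*(-140) - 2208 = 19740 - 2208 = 17532)
-27099 - y = -27099 - 1*17532 = -27099 - 17532 = -44631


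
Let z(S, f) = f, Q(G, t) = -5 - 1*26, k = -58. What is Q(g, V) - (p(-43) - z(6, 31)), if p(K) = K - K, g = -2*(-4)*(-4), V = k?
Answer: 0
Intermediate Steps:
V = -58
g = -32 (g = 8*(-4) = -32)
Q(G, t) = -31 (Q(G, t) = -5 - 26 = -31)
p(K) = 0
Q(g, V) - (p(-43) - z(6, 31)) = -31 - (0 - 1*31) = -31 - (0 - 31) = -31 - 1*(-31) = -31 + 31 = 0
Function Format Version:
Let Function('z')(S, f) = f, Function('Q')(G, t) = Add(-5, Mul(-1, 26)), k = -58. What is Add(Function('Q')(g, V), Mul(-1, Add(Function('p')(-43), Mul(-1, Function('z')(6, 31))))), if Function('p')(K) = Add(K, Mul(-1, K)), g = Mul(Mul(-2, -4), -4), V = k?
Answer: 0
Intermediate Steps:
V = -58
g = -32 (g = Mul(8, -4) = -32)
Function('Q')(G, t) = -31 (Function('Q')(G, t) = Add(-5, -26) = -31)
Function('p')(K) = 0
Add(Function('Q')(g, V), Mul(-1, Add(Function('p')(-43), Mul(-1, Function('z')(6, 31))))) = Add(-31, Mul(-1, Add(0, Mul(-1, 31)))) = Add(-31, Mul(-1, Add(0, -31))) = Add(-31, Mul(-1, -31)) = Add(-31, 31) = 0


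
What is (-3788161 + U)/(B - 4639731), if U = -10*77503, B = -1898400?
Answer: 4563191/6538131 ≈ 0.69794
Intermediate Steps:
U = -775030
(-3788161 + U)/(B - 4639731) = (-3788161 - 775030)/(-1898400 - 4639731) = -4563191/(-6538131) = -4563191*(-1/6538131) = 4563191/6538131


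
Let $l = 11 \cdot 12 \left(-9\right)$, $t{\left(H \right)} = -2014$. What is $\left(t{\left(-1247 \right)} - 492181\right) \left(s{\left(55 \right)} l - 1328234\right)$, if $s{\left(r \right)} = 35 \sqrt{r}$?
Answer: $656406601630 + 20548628100 \sqrt{55} \approx 8.088 \cdot 10^{11}$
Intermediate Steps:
$l = -1188$ ($l = 132 \left(-9\right) = -1188$)
$\left(t{\left(-1247 \right)} - 492181\right) \left(s{\left(55 \right)} l - 1328234\right) = \left(-2014 - 492181\right) \left(35 \sqrt{55} \left(-1188\right) - 1328234\right) = - 494195 \left(- 41580 \sqrt{55} - 1328234\right) = - 494195 \left(-1328234 - 41580 \sqrt{55}\right) = 656406601630 + 20548628100 \sqrt{55}$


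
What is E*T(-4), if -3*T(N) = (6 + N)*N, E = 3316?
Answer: 26528/3 ≈ 8842.7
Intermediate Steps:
T(N) = -N*(6 + N)/3 (T(N) = -(6 + N)*N/3 = -N*(6 + N)/3)
E*T(-4) = 3316*(-1/3*(-4)*(6 - 4)) = 3316*(-1/3*(-4)*2) = 3316*(8/3) = 26528/3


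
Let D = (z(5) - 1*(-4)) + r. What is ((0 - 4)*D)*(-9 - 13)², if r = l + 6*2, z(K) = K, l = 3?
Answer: -46464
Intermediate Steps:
r = 15 (r = 3 + 6*2 = 3 + 12 = 15)
D = 24 (D = (5 - 1*(-4)) + 15 = (5 + 4) + 15 = 9 + 15 = 24)
((0 - 4)*D)*(-9 - 13)² = ((0 - 4)*24)*(-9 - 13)² = -4*24*(-22)² = -96*484 = -46464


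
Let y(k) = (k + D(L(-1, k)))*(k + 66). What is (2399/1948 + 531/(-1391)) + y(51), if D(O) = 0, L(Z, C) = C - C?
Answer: 16170891577/2709668 ≈ 5967.9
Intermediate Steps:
L(Z, C) = 0
y(k) = k*(66 + k) (y(k) = (k + 0)*(k + 66) = k*(66 + k))
(2399/1948 + 531/(-1391)) + y(51) = (2399/1948 + 531/(-1391)) + 51*(66 + 51) = (2399*(1/1948) + 531*(-1/1391)) + 51*117 = (2399/1948 - 531/1391) + 5967 = 2302621/2709668 + 5967 = 16170891577/2709668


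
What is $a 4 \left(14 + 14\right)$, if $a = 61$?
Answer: $6832$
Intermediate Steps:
$a 4 \left(14 + 14\right) = 61 \cdot 4 \left(14 + 14\right) = 61 \cdot 4 \cdot 28 = 61 \cdot 112 = 6832$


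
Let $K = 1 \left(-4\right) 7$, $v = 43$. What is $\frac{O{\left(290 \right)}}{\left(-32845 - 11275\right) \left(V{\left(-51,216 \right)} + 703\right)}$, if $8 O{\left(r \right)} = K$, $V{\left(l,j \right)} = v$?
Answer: $\frac{7}{65827040} \approx 1.0634 \cdot 10^{-7}$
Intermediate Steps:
$V{\left(l,j \right)} = 43$
$K = -28$ ($K = \left(-4\right) 7 = -28$)
$O{\left(r \right)} = - \frac{7}{2}$ ($O{\left(r \right)} = \frac{1}{8} \left(-28\right) = - \frac{7}{2}$)
$\frac{O{\left(290 \right)}}{\left(-32845 - 11275\right) \left(V{\left(-51,216 \right)} + 703\right)} = - \frac{7}{2 \left(-32845 - 11275\right) \left(43 + 703\right)} = - \frac{7}{2 \left(\left(-44120\right) 746\right)} = - \frac{7}{2 \left(-32913520\right)} = \left(- \frac{7}{2}\right) \left(- \frac{1}{32913520}\right) = \frac{7}{65827040}$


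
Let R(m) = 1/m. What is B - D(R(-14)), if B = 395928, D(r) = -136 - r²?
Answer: 77628545/196 ≈ 3.9606e+5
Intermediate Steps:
B - D(R(-14)) = 395928 - (-136 - (1/(-14))²) = 395928 - (-136 - (-1/14)²) = 395928 - (-136 - 1*1/196) = 395928 - (-136 - 1/196) = 395928 - 1*(-26657/196) = 395928 + 26657/196 = 77628545/196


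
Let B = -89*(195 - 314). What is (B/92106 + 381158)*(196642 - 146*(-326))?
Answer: 36027105431339/387 ≈ 9.3093e+10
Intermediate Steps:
B = 10591 (B = -89*(-119) = 10591)
(B/92106 + 381158)*(196642 - 146*(-326)) = (10591/92106 + 381158)*(196642 - 146*(-326)) = (10591*(1/92106) + 381158)*(196642 + 47596) = (89/774 + 381158)*244238 = (295016381/774)*244238 = 36027105431339/387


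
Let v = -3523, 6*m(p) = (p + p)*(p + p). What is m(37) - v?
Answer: 13307/3 ≈ 4435.7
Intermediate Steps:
m(p) = 2*p**2/3 (m(p) = ((p + p)*(p + p))/6 = ((2*p)*(2*p))/6 = (4*p**2)/6 = 2*p**2/3)
m(37) - v = (2/3)*37**2 - 1*(-3523) = (2/3)*1369 + 3523 = 2738/3 + 3523 = 13307/3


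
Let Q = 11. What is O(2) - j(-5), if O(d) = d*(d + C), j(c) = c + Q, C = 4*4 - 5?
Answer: 20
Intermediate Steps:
C = 11 (C = 16 - 5 = 11)
j(c) = 11 + c (j(c) = c + 11 = 11 + c)
O(d) = d*(11 + d) (O(d) = d*(d + 11) = d*(11 + d))
O(2) - j(-5) = 2*(11 + 2) - (11 - 5) = 2*13 - 1*6 = 26 - 6 = 20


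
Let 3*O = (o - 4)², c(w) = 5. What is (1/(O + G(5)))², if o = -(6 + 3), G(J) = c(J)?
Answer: 9/33856 ≈ 0.00026583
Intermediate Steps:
G(J) = 5
o = -9 ≈ -9.0000
O = 169/3 (O = (-9 - 4)²/3 = (⅓)*(-13)² = (⅓)*169 = 169/3 ≈ 56.333)
(1/(O + G(5)))² = (1/(169/3 + 5))² = (1/(184/3))² = (3/184)² = 9/33856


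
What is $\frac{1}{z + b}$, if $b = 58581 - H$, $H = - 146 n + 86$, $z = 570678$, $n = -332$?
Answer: $\frac{1}{580701} \approx 1.7221 \cdot 10^{-6}$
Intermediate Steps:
$H = 48558$ ($H = \left(-146\right) \left(-332\right) + 86 = 48472 + 86 = 48558$)
$b = 10023$ ($b = 58581 - 48558 = 10023$)
$\frac{1}{z + b} = \frac{1}{570678 + 10023} = \frac{1}{580701}$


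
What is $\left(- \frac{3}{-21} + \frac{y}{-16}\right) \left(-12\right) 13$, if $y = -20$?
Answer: $- \frac{1521}{7} \approx -217.29$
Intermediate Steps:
$\left(- \frac{3}{-21} + \frac{y}{-16}\right) \left(-12\right) 13 = \left(- \frac{3}{-21} - \frac{20}{-16}\right) \left(-12\right) 13 = \left(\left(-3\right) \left(- \frac{1}{21}\right) - - \frac{5}{4}\right) \left(-12\right) 13 = \left(\frac{1}{7} + \frac{5}{4}\right) \left(-12\right) 13 = \frac{39}{28} \left(-12\right) 13 = \left(- \frac{117}{7}\right) 13 = - \frac{1521}{7}$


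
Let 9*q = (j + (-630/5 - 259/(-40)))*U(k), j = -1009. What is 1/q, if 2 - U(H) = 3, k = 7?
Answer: 120/15047 ≈ 0.0079750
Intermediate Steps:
U(H) = -1 (U(H) = 2 - 1*3 = 2 - 3 = -1)
q = 15047/120 (q = ((-1009 + (-630/5 - 259/(-40)))*(-1))/9 = ((-1009 + (-630*⅕ - 259*(-1/40)))*(-1))/9 = ((-1009 + (-126 + 259/40))*(-1))/9 = ((-1009 - 4781/40)*(-1))/9 = (-45141/40*(-1))/9 = (⅑)*(45141/40) = 15047/120 ≈ 125.39)
1/q = 1/(15047/120) = 120/15047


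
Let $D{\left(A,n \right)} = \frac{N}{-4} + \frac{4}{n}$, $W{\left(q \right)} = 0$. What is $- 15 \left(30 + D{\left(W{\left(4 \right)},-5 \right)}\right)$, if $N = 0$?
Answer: $-438$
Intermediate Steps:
$D{\left(A,n \right)} = \frac{4}{n}$ ($D{\left(A,n \right)} = \frac{0}{-4} + \frac{4}{n} = 0 \left(- \frac{1}{4}\right) + \frac{4}{n} = 0 + \frac{4}{n} = \frac{4}{n}$)
$- 15 \left(30 + D{\left(W{\left(4 \right)},-5 \right)}\right) = - 15 \left(30 + \frac{4}{-5}\right) = - 15 \left(30 + 4 \left(- \frac{1}{5}\right)\right) = - 15 \left(30 - \frac{4}{5}\right) = \left(-15\right) \frac{146}{5} = -438$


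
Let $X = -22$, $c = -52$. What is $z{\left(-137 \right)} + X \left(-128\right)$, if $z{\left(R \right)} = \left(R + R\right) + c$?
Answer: $2490$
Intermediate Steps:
$z{\left(R \right)} = -52 + 2 R$ ($z{\left(R \right)} = \left(R + R\right) - 52 = 2 R - 52 = -52 + 2 R$)
$z{\left(-137 \right)} + X \left(-128\right) = \left(-52 + 2 \left(-137\right)\right) - -2816 = \left(-52 - 274\right) + 2816 = -326 + 2816 = 2490$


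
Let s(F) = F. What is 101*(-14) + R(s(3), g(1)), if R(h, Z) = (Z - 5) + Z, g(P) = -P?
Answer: -1421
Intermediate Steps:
R(h, Z) = -5 + 2*Z (R(h, Z) = (-5 + Z) + Z = -5 + 2*Z)
101*(-14) + R(s(3), g(1)) = 101*(-14) + (-5 + 2*(-1*1)) = -1414 + (-5 + 2*(-1)) = -1414 + (-5 - 2) = -1414 - 7 = -1421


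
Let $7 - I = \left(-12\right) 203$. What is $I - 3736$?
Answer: $-1293$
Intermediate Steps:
$I = 2443$ ($I = 7 - \left(-12\right) 203 = 7 - -2436 = 7 + 2436 = 2443$)
$I - 3736 = 2443 - 3736 = -1293$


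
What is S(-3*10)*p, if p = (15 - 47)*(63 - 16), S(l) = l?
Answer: 45120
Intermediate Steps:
p = -1504 (p = -32*47 = -1504)
S(-3*10)*p = -3*10*(-1504) = -30*(-1504) = 45120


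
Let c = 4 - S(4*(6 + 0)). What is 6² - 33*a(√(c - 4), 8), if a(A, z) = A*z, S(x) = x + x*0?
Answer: 36 - 528*I*√6 ≈ 36.0 - 1293.3*I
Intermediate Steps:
S(x) = x (S(x) = x + 0 = x)
c = -20 (c = 4 - 4*(6 + 0) = 4 - 4*6 = 4 - 1*24 = 4 - 24 = -20)
6² - 33*a(√(c - 4), 8) = 6² - 33*√(-20 - 4)*8 = 36 - 33*√(-24)*8 = 36 - 33*2*I*√6*8 = 36 - 528*I*√6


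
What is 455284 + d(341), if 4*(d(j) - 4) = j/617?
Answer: 1123651125/2468 ≈ 4.5529e+5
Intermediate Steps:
d(j) = 4 + j/2468 (d(j) = 4 + (j/617)/4 = 4 + j/2468)
455284 + d(341) = 455284 + (4 + (1/2468)*341) = 455284 + (4 + 341/2468) = 455284 + 10213/2468 = 1123651125/2468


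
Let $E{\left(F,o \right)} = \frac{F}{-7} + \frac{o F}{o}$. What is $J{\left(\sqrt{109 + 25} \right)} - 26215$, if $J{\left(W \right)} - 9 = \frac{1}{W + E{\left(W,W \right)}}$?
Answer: $-26206 + \frac{7 \sqrt{134}}{1742} \approx -26206.0$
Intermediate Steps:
$E{\left(F,o \right)} = \frac{6 F}{7}$ ($E{\left(F,o \right)} = F \left(- \frac{1}{7}\right) + \frac{F o}{o} = - \frac{F}{7} + F = \frac{6 F}{7}$)
$J{\left(W \right)} = 9 + \frac{7}{13 W}$ ($J{\left(W \right)} = 9 + \frac{1}{W + \frac{6 W}{7}} = 9 + \frac{1}{\frac{13}{7} W} = 9 + \frac{7}{13 W}$)
$J{\left(\sqrt{109 + 25} \right)} - 26215 = \left(9 + \frac{7}{13 \sqrt{109 + 25}}\right) - 26215 = \left(9 + \frac{7}{13 \sqrt{134}}\right) - 26215 = \left(9 + \frac{7 \frac{\sqrt{134}}{134}}{13}\right) - 26215 = \left(9 + \frac{7 \sqrt{134}}{1742}\right) - 26215 = -26206 + \frac{7 \sqrt{134}}{1742}$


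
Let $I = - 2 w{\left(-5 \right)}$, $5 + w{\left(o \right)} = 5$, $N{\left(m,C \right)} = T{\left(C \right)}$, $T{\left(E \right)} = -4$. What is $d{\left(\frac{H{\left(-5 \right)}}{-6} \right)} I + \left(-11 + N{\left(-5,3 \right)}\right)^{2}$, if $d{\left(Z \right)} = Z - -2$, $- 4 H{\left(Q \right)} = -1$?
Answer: $225$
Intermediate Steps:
$N{\left(m,C \right)} = -4$
$H{\left(Q \right)} = \frac{1}{4}$ ($H{\left(Q \right)} = \left(- \frac{1}{4}\right) \left(-1\right) = \frac{1}{4}$)
$w{\left(o \right)} = 0$ ($w{\left(o \right)} = -5 + 5 = 0$)
$I = 0$ ($I = \left(-2\right) 0 = 0$)
$d{\left(Z \right)} = 2 + Z$ ($d{\left(Z \right)} = Z + 2 = 2 + Z$)
$d{\left(\frac{H{\left(-5 \right)}}{-6} \right)} I + \left(-11 + N{\left(-5,3 \right)}\right)^{2} = \left(2 + \frac{1}{4 \left(-6\right)}\right) 0 + \left(-11 - 4\right)^{2} = \left(2 + \frac{1}{4} \left(- \frac{1}{6}\right)\right) 0 + \left(-15\right)^{2} = \left(2 - \frac{1}{24}\right) 0 + 225 = \frac{47}{24} \cdot 0 + 225 = 0 + 225 = 225$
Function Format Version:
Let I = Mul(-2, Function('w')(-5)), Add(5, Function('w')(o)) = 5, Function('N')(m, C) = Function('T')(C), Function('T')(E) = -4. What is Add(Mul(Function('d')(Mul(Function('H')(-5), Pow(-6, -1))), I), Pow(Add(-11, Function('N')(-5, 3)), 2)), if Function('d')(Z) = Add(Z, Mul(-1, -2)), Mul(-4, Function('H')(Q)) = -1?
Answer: 225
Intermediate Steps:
Function('N')(m, C) = -4
Function('H')(Q) = Rational(1, 4) (Function('H')(Q) = Mul(Rational(-1, 4), -1) = Rational(1, 4))
Function('w')(o) = 0 (Function('w')(o) = Add(-5, 5) = 0)
I = 0 (I = Mul(-2, 0) = 0)
Function('d')(Z) = Add(2, Z) (Function('d')(Z) = Add(Z, 2) = Add(2, Z))
Add(Mul(Function('d')(Mul(Function('H')(-5), Pow(-6, -1))), I), Pow(Add(-11, Function('N')(-5, 3)), 2)) = Add(Mul(Add(2, Mul(Rational(1, 4), Pow(-6, -1))), 0), Pow(Add(-11, -4), 2)) = Add(Mul(Add(2, Mul(Rational(1, 4), Rational(-1, 6))), 0), Pow(-15, 2)) = Add(Mul(Add(2, Rational(-1, 24)), 0), 225) = Add(Mul(Rational(47, 24), 0), 225) = Add(0, 225) = 225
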